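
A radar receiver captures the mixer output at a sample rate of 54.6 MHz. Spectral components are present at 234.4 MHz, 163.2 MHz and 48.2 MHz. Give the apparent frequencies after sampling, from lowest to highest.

fs/2 = 27.3 MHz.
234.4 MHz mod fs = 16 MHz.
16 MHz ≤ fs/2 = 27.3 MHz, appears at 16 MHz.
163.2 MHz mod fs = 54 MHz.
54 MHz > fs/2 = 27.3 MHz, folds to fs − 54 MHz = 0.6 MHz.
48.2 MHz > fs/2 = 27.3 MHz, folds to fs − 48.2 MHz = 6.4 MHz.
Distinct values: {0.6 MHz, 6.4 MHz, 16 MHz}.

0.6 MHz, 6.4 MHz, 16 MHz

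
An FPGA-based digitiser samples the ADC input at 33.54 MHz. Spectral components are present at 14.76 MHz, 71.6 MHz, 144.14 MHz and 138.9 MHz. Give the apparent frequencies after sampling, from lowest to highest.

fs/2 = 16.77 MHz.
14.76 MHz ≤ fs/2 = 16.77 MHz, passes unchanged.
71.6 MHz mod fs = 4.52 MHz.
4.52 MHz ≤ fs/2 = 16.77 MHz, appears at 4.52 MHz.
144.14 MHz mod fs = 9.98 MHz.
9.98 MHz ≤ fs/2 = 16.77 MHz, appears at 9.98 MHz.
138.9 MHz mod fs = 4.74 MHz.
4.74 MHz ≤ fs/2 = 16.77 MHz, appears at 4.74 MHz.
Distinct values: {4.52 MHz, 4.74 MHz, 9.98 MHz, 14.76 MHz}.

4.52 MHz, 4.74 MHz, 9.98 MHz, 14.76 MHz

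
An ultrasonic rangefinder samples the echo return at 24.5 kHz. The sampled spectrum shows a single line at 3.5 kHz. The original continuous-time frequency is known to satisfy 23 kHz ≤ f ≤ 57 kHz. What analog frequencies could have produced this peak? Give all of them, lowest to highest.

Frequencies that alias to 3.5 kHz are k·fs ± 3.5 kHz for integer k ≥ 0.
k=0: 3.5 kHz.
k=1: 21 kHz, 28 kHz.
k=2: 45.5 kHz, 52.5 kHz.
k=3: 70 kHz, 77 kHz.
Within [23 kHz, 57 kHz]: 28 kHz, 45.5 kHz, 52.5 kHz.

28 kHz, 45.5 kHz, 52.5 kHz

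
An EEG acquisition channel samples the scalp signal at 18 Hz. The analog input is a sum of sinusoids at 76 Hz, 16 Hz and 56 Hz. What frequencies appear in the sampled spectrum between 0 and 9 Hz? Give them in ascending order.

2 Hz, 4 Hz

fs/2 = 9 Hz.
76 Hz mod fs = 4 Hz.
4 Hz ≤ fs/2 = 9 Hz, appears at 4 Hz.
16 Hz > fs/2 = 9 Hz, folds to fs − 16 Hz = 2 Hz.
56 Hz mod fs = 2 Hz.
2 Hz ≤ fs/2 = 9 Hz, appears at 2 Hz.
Distinct values: {2 Hz, 4 Hz}.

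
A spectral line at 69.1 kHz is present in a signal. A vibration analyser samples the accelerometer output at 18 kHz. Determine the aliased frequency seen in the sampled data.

69.1 kHz mod fs = 15.1 kHz.
15.1 kHz > fs/2 = 9 kHz, folds to fs − 15.1 kHz = 2.9 kHz.

2.9 kHz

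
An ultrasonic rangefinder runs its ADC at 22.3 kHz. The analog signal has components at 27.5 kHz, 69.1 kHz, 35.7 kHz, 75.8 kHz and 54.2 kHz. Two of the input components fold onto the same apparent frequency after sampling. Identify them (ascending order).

35.7 kHz, 75.8 kHz

fs/2 = 11.15 kHz.
27.5 kHz mod fs = 5.2 kHz.
5.2 kHz ≤ fs/2 = 11.15 kHz, appears at 5.2 kHz.
69.1 kHz mod fs = 2.2 kHz.
2.2 kHz ≤ fs/2 = 11.15 kHz, appears at 2.2 kHz.
35.7 kHz mod fs = 13.4 kHz.
13.4 kHz > fs/2 = 11.15 kHz, folds to fs − 13.4 kHz = 8.9 kHz.
75.8 kHz mod fs = 8.9 kHz.
8.9 kHz ≤ fs/2 = 11.15 kHz, appears at 8.9 kHz.
54.2 kHz mod fs = 9.6 kHz.
9.6 kHz ≤ fs/2 = 11.15 kHz, appears at 9.6 kHz.
35.7 kHz and 75.8 kHz both map to 8.9 kHz.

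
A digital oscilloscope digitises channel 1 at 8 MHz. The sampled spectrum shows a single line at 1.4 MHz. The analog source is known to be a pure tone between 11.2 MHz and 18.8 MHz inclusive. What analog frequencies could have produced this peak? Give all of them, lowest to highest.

Frequencies that alias to 1.4 MHz are k·fs ± 1.4 MHz for integer k ≥ 0.
k=0: 1.4 MHz.
k=1: 6.6 MHz, 9.4 MHz.
k=2: 14.6 MHz, 17.4 MHz.
k=3: 22.6 MHz, 25.4 MHz.
Within [11.2 MHz, 18.8 MHz]: 14.6 MHz, 17.4 MHz.

14.6 MHz, 17.4 MHz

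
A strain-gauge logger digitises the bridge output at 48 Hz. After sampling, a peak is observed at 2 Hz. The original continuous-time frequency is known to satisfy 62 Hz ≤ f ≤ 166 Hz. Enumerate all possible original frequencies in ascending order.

Frequencies that alias to 2 Hz are k·fs ± 2 Hz for integer k ≥ 0.
k=0: 2 Hz.
k=1: 46 Hz, 50 Hz.
k=2: 94 Hz, 98 Hz.
k=3: 142 Hz, 146 Hz.
k=4: 190 Hz, 194 Hz.
Within [62 Hz, 166 Hz]: 94 Hz, 98 Hz, 142 Hz, 146 Hz.

94 Hz, 98 Hz, 142 Hz, 146 Hz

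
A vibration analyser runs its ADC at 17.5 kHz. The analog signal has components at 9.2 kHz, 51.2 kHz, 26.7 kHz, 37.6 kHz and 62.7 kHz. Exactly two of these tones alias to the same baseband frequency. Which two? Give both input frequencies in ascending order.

fs/2 = 8.75 kHz.
9.2 kHz > fs/2 = 8.75 kHz, folds to fs − 9.2 kHz = 8.3 kHz.
51.2 kHz mod fs = 16.2 kHz.
16.2 kHz > fs/2 = 8.75 kHz, folds to fs − 16.2 kHz = 1.3 kHz.
26.7 kHz mod fs = 9.2 kHz.
9.2 kHz > fs/2 = 8.75 kHz, folds to fs − 9.2 kHz = 8.3 kHz.
37.6 kHz mod fs = 2.6 kHz.
2.6 kHz ≤ fs/2 = 8.75 kHz, appears at 2.6 kHz.
62.7 kHz mod fs = 10.2 kHz.
10.2 kHz > fs/2 = 8.75 kHz, folds to fs − 10.2 kHz = 7.3 kHz.
9.2 kHz and 26.7 kHz both map to 8.3 kHz.

9.2 kHz, 26.7 kHz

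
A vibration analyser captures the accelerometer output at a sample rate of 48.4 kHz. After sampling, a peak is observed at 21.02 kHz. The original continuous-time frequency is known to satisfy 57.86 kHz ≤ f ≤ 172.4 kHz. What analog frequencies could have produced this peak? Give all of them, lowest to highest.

69.42 kHz, 75.78 kHz, 117.82 kHz, 124.18 kHz, 166.22 kHz

Frequencies that alias to 21.02 kHz are k·fs ± 21.02 kHz for integer k ≥ 0.
k=0: 21.02 kHz.
k=1: 27.38 kHz, 69.42 kHz.
k=2: 75.78 kHz, 117.82 kHz.
k=3: 124.18 kHz, 166.22 kHz.
k=4: 172.58 kHz, 214.62 kHz.
Within [57.86 kHz, 172.4 kHz]: 69.42 kHz, 75.78 kHz, 117.82 kHz, 124.18 kHz, 166.22 kHz.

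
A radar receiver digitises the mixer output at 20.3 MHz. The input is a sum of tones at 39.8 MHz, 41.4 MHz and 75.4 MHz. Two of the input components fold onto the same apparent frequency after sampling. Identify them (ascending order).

fs/2 = 10.15 MHz.
39.8 MHz mod fs = 19.5 MHz.
19.5 MHz > fs/2 = 10.15 MHz, folds to fs − 19.5 MHz = 0.8 MHz.
41.4 MHz mod fs = 0.8 MHz.
0.8 MHz ≤ fs/2 = 10.15 MHz, appears at 0.8 MHz.
75.4 MHz mod fs = 14.5 MHz.
14.5 MHz > fs/2 = 10.15 MHz, folds to fs − 14.5 MHz = 5.8 MHz.
39.8 MHz and 41.4 MHz both map to 0.8 MHz.

39.8 MHz, 41.4 MHz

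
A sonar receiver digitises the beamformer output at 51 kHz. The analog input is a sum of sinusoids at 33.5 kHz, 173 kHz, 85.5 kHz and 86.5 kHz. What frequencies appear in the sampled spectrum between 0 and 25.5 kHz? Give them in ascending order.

15.5 kHz, 16.5 kHz, 17.5 kHz, 20 kHz

fs/2 = 25.5 kHz.
33.5 kHz > fs/2 = 25.5 kHz, folds to fs − 33.5 kHz = 17.5 kHz.
173 kHz mod fs = 20 kHz.
20 kHz ≤ fs/2 = 25.5 kHz, appears at 20 kHz.
85.5 kHz mod fs = 34.5 kHz.
34.5 kHz > fs/2 = 25.5 kHz, folds to fs − 34.5 kHz = 16.5 kHz.
86.5 kHz mod fs = 35.5 kHz.
35.5 kHz > fs/2 = 25.5 kHz, folds to fs − 35.5 kHz = 15.5 kHz.
Distinct values: {15.5 kHz, 16.5 kHz, 17.5 kHz, 20 kHz}.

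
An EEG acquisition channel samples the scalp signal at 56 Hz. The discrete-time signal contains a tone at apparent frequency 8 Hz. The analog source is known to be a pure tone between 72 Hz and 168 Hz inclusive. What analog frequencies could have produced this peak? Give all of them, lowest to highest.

104 Hz, 120 Hz, 160 Hz

Frequencies that alias to 8 Hz are k·fs ± 8 Hz for integer k ≥ 0.
k=0: 8 Hz.
k=1: 48 Hz, 64 Hz.
k=2: 104 Hz, 120 Hz.
k=3: 160 Hz, 176 Hz.
k=4: 216 Hz, 232 Hz.
Within [72 Hz, 168 Hz]: 104 Hz, 120 Hz, 160 Hz.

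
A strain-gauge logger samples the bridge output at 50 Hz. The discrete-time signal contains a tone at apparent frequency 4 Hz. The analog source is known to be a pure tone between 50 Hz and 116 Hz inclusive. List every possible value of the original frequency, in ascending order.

54 Hz, 96 Hz, 104 Hz

Frequencies that alias to 4 Hz are k·fs ± 4 Hz for integer k ≥ 0.
k=0: 4 Hz.
k=1: 46 Hz, 54 Hz.
k=2: 96 Hz, 104 Hz.
k=3: 146 Hz, 154 Hz.
Within [50 Hz, 116 Hz]: 54 Hz, 96 Hz, 104 Hz.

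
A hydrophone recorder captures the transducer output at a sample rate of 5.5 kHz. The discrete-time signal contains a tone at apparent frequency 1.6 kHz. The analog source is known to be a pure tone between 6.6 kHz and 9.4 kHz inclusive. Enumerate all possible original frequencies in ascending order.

Frequencies that alias to 1.6 kHz are k·fs ± 1.6 kHz for integer k ≥ 0.
k=0: 1.6 kHz.
k=1: 3.9 kHz, 7.1 kHz.
k=2: 9.4 kHz, 12.6 kHz.
k=3: 14.9 kHz, 18.1 kHz.
Within [6.6 kHz, 9.4 kHz]: 7.1 kHz, 9.4 kHz.

7.1 kHz, 9.4 kHz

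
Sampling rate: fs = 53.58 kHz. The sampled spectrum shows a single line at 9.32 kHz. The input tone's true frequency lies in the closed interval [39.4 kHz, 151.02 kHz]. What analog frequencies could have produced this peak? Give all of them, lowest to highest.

Frequencies that alias to 9.32 kHz are k·fs ± 9.32 kHz for integer k ≥ 0.
k=0: 9.32 kHz.
k=1: 44.26 kHz, 62.9 kHz.
k=2: 97.84 kHz, 116.48 kHz.
k=3: 151.42 kHz, 170.06 kHz.
Within [39.4 kHz, 151.02 kHz]: 44.26 kHz, 62.9 kHz, 97.84 kHz, 116.48 kHz.

44.26 kHz, 62.9 kHz, 97.84 kHz, 116.48 kHz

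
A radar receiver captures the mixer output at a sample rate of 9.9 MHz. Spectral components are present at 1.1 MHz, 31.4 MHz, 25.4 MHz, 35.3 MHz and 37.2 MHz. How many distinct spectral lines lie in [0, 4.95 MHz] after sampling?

4

fs/2 = 4.95 MHz.
1.1 MHz ≤ fs/2 = 4.95 MHz, passes unchanged.
31.4 MHz mod fs = 1.7 MHz.
1.7 MHz ≤ fs/2 = 4.95 MHz, appears at 1.7 MHz.
25.4 MHz mod fs = 5.6 MHz.
5.6 MHz > fs/2 = 4.95 MHz, folds to fs − 5.6 MHz = 4.3 MHz.
35.3 MHz mod fs = 5.6 MHz.
5.6 MHz > fs/2 = 4.95 MHz, folds to fs − 5.6 MHz = 4.3 MHz.
37.2 MHz mod fs = 7.5 MHz.
7.5 MHz > fs/2 = 4.95 MHz, folds to fs − 7.5 MHz = 2.4 MHz.
Distinct values: {1.1 MHz, 1.7 MHz, 2.4 MHz, 4.3 MHz} → 4.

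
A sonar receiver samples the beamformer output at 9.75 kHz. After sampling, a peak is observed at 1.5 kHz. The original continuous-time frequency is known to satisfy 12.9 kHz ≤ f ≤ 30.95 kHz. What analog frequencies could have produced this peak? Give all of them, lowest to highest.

Frequencies that alias to 1.5 kHz are k·fs ± 1.5 kHz for integer k ≥ 0.
k=0: 1.5 kHz.
k=1: 8.25 kHz, 11.25 kHz.
k=2: 18 kHz, 21 kHz.
k=3: 27.75 kHz, 30.75 kHz.
k=4: 37.5 kHz, 40.5 kHz.
Within [12.9 kHz, 30.95 kHz]: 18 kHz, 21 kHz, 27.75 kHz, 30.75 kHz.

18 kHz, 21 kHz, 27.75 kHz, 30.75 kHz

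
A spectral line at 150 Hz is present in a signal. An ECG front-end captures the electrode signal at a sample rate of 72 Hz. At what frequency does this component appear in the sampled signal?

6 Hz

150 Hz mod fs = 6 Hz.
6 Hz ≤ fs/2 = 36 Hz, appears at 6 Hz.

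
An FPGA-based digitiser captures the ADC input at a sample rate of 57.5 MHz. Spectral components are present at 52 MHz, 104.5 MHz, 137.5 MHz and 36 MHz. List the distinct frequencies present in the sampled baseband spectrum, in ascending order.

fs/2 = 28.75 MHz.
52 MHz > fs/2 = 28.75 MHz, folds to fs − 52 MHz = 5.5 MHz.
104.5 MHz mod fs = 47 MHz.
47 MHz > fs/2 = 28.75 MHz, folds to fs − 47 MHz = 10.5 MHz.
137.5 MHz mod fs = 22.5 MHz.
22.5 MHz ≤ fs/2 = 28.75 MHz, appears at 22.5 MHz.
36 MHz > fs/2 = 28.75 MHz, folds to fs − 36 MHz = 21.5 MHz.
Distinct values: {5.5 MHz, 10.5 MHz, 21.5 MHz, 22.5 MHz}.

5.5 MHz, 10.5 MHz, 21.5 MHz, 22.5 MHz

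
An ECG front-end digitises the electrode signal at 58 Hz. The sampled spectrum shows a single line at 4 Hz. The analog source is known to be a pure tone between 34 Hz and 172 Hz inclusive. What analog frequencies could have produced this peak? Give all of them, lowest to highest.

Frequencies that alias to 4 Hz are k·fs ± 4 Hz for integer k ≥ 0.
k=0: 4 Hz.
k=1: 54 Hz, 62 Hz.
k=2: 112 Hz, 120 Hz.
k=3: 170 Hz, 178 Hz.
k=4: 228 Hz, 236 Hz.
Within [34 Hz, 172 Hz]: 54 Hz, 62 Hz, 112 Hz, 120 Hz, 170 Hz.

54 Hz, 62 Hz, 112 Hz, 120 Hz, 170 Hz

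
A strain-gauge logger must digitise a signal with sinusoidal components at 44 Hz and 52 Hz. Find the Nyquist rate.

Highest-frequency component: 52 Hz.
Nyquist rate = 2 × 52 Hz = 104 Hz.

104 Hz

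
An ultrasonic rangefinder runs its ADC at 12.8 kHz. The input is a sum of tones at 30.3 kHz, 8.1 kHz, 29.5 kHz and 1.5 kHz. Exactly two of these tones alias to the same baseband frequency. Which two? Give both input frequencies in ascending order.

fs/2 = 6.4 kHz.
30.3 kHz mod fs = 4.7 kHz.
4.7 kHz ≤ fs/2 = 6.4 kHz, appears at 4.7 kHz.
8.1 kHz > fs/2 = 6.4 kHz, folds to fs − 8.1 kHz = 4.7 kHz.
29.5 kHz mod fs = 3.9 kHz.
3.9 kHz ≤ fs/2 = 6.4 kHz, appears at 3.9 kHz.
1.5 kHz ≤ fs/2 = 6.4 kHz, passes unchanged.
8.1 kHz and 30.3 kHz both map to 4.7 kHz.

8.1 kHz, 30.3 kHz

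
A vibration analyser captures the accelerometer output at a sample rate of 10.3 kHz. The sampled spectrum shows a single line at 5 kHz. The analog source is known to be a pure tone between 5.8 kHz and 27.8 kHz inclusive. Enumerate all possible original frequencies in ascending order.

15.3 kHz, 15.6 kHz, 25.6 kHz, 25.9 kHz

Frequencies that alias to 5 kHz are k·fs ± 5 kHz for integer k ≥ 0.
k=0: 5 kHz.
k=1: 5.3 kHz, 15.3 kHz.
k=2: 15.6 kHz, 25.6 kHz.
k=3: 25.9 kHz, 35.9 kHz.
k=4: 36.2 kHz, 46.2 kHz.
Within [5.8 kHz, 27.8 kHz]: 15.3 kHz, 15.6 kHz, 25.6 kHz, 25.9 kHz.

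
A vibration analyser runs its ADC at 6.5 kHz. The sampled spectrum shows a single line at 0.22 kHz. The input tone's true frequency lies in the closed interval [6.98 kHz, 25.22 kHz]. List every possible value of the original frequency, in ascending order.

12.78 kHz, 13.22 kHz, 19.28 kHz, 19.72 kHz

Frequencies that alias to 0.22 kHz are k·fs ± 0.22 kHz for integer k ≥ 0.
k=0: 0.22 kHz.
k=1: 6.28 kHz, 6.72 kHz.
k=2: 12.78 kHz, 13.22 kHz.
k=3: 19.28 kHz, 19.72 kHz.
k=4: 25.78 kHz, 26.22 kHz.
Within [6.98 kHz, 25.22 kHz]: 12.78 kHz, 13.22 kHz, 19.28 kHz, 19.72 kHz.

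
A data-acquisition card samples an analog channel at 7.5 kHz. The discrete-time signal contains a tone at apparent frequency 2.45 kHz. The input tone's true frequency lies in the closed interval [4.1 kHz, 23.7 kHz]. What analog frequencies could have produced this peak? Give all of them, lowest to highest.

Frequencies that alias to 2.45 kHz are k·fs ± 2.45 kHz for integer k ≥ 0.
k=0: 2.45 kHz.
k=1: 5.05 kHz, 9.95 kHz.
k=2: 12.55 kHz, 17.45 kHz.
k=3: 20.05 kHz, 24.95 kHz.
k=4: 27.55 kHz, 32.45 kHz.
Within [4.1 kHz, 23.7 kHz]: 5.05 kHz, 9.95 kHz, 12.55 kHz, 17.45 kHz, 20.05 kHz.

5.05 kHz, 9.95 kHz, 12.55 kHz, 17.45 kHz, 20.05 kHz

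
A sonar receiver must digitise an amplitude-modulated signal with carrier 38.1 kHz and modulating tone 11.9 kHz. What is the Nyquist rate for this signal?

100 kHz

AM sidebands sit at fc ± fm = 26.2 kHz and 50 kHz.
Highest-frequency component: 50 kHz.
Nyquist rate = 2 × 50 kHz = 100 kHz.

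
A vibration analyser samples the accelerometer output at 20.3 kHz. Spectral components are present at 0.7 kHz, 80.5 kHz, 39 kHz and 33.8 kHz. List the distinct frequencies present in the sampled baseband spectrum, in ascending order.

fs/2 = 10.15 kHz.
0.7 kHz ≤ fs/2 = 10.15 kHz, passes unchanged.
80.5 kHz mod fs = 19.6 kHz.
19.6 kHz > fs/2 = 10.15 kHz, folds to fs − 19.6 kHz = 0.7 kHz.
39 kHz mod fs = 18.7 kHz.
18.7 kHz > fs/2 = 10.15 kHz, folds to fs − 18.7 kHz = 1.6 kHz.
33.8 kHz mod fs = 13.5 kHz.
13.5 kHz > fs/2 = 10.15 kHz, folds to fs − 13.5 kHz = 6.8 kHz.
Distinct values: {0.7 kHz, 1.6 kHz, 6.8 kHz}.

0.7 kHz, 1.6 kHz, 6.8 kHz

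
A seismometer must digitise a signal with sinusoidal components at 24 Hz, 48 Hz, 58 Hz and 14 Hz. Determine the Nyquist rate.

116 Hz

Highest-frequency component: 58 Hz.
Nyquist rate = 2 × 58 Hz = 116 Hz.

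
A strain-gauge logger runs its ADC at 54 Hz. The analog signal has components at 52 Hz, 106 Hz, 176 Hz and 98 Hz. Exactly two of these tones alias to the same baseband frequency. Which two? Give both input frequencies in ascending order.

fs/2 = 27 Hz.
52 Hz > fs/2 = 27 Hz, folds to fs − 52 Hz = 2 Hz.
106 Hz mod fs = 52 Hz.
52 Hz > fs/2 = 27 Hz, folds to fs − 52 Hz = 2 Hz.
176 Hz mod fs = 14 Hz.
14 Hz ≤ fs/2 = 27 Hz, appears at 14 Hz.
98 Hz mod fs = 44 Hz.
44 Hz > fs/2 = 27 Hz, folds to fs − 44 Hz = 10 Hz.
52 Hz and 106 Hz both map to 2 Hz.

52 Hz, 106 Hz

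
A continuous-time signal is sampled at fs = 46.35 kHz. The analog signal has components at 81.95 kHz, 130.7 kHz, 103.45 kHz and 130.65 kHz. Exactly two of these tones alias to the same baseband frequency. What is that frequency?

10.75 kHz

fs/2 = 23.175 kHz.
81.95 kHz mod fs = 35.6 kHz.
35.6 kHz > fs/2 = 23.175 kHz, folds to fs − 35.6 kHz = 10.75 kHz.
130.7 kHz mod fs = 38 kHz.
38 kHz > fs/2 = 23.175 kHz, folds to fs − 38 kHz = 8.35 kHz.
103.45 kHz mod fs = 10.75 kHz.
10.75 kHz ≤ fs/2 = 23.175 kHz, appears at 10.75 kHz.
130.65 kHz mod fs = 37.95 kHz.
37.95 kHz > fs/2 = 23.175 kHz, folds to fs − 37.95 kHz = 8.4 kHz.
81.95 kHz and 103.45 kHz both map to 10.75 kHz.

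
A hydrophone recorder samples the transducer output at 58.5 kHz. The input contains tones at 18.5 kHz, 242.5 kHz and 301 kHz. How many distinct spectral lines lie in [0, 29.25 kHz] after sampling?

fs/2 = 29.25 kHz.
18.5 kHz ≤ fs/2 = 29.25 kHz, passes unchanged.
242.5 kHz mod fs = 8.5 kHz.
8.5 kHz ≤ fs/2 = 29.25 kHz, appears at 8.5 kHz.
301 kHz mod fs = 8.5 kHz.
8.5 kHz ≤ fs/2 = 29.25 kHz, appears at 8.5 kHz.
Distinct values: {8.5 kHz, 18.5 kHz} → 2.

2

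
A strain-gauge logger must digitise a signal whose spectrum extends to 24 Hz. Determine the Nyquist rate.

48 Hz

Nyquist rate = 2 × 24 Hz = 48 Hz.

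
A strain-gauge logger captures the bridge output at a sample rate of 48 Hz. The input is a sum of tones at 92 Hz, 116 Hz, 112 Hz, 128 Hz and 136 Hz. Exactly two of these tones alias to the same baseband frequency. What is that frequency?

16 Hz

fs/2 = 24 Hz.
92 Hz mod fs = 44 Hz.
44 Hz > fs/2 = 24 Hz, folds to fs − 44 Hz = 4 Hz.
116 Hz mod fs = 20 Hz.
20 Hz ≤ fs/2 = 24 Hz, appears at 20 Hz.
112 Hz mod fs = 16 Hz.
16 Hz ≤ fs/2 = 24 Hz, appears at 16 Hz.
128 Hz mod fs = 32 Hz.
32 Hz > fs/2 = 24 Hz, folds to fs − 32 Hz = 16 Hz.
136 Hz mod fs = 40 Hz.
40 Hz > fs/2 = 24 Hz, folds to fs − 40 Hz = 8 Hz.
112 Hz and 128 Hz both map to 16 Hz.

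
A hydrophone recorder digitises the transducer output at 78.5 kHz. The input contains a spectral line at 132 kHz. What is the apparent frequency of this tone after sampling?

132 kHz mod fs = 53.5 kHz.
53.5 kHz > fs/2 = 39.25 kHz, folds to fs − 53.5 kHz = 25 kHz.

25 kHz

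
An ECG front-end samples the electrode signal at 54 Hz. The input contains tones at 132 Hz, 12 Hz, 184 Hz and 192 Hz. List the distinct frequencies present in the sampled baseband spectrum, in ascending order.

fs/2 = 27 Hz.
132 Hz mod fs = 24 Hz.
24 Hz ≤ fs/2 = 27 Hz, appears at 24 Hz.
12 Hz ≤ fs/2 = 27 Hz, passes unchanged.
184 Hz mod fs = 22 Hz.
22 Hz ≤ fs/2 = 27 Hz, appears at 22 Hz.
192 Hz mod fs = 30 Hz.
30 Hz > fs/2 = 27 Hz, folds to fs − 30 Hz = 24 Hz.
Distinct values: {12 Hz, 22 Hz, 24 Hz}.

12 Hz, 22 Hz, 24 Hz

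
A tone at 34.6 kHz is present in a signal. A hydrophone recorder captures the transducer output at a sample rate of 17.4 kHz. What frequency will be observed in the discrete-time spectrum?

34.6 kHz mod fs = 17.2 kHz.
17.2 kHz > fs/2 = 8.7 kHz, folds to fs − 17.2 kHz = 0.2 kHz.

0.2 kHz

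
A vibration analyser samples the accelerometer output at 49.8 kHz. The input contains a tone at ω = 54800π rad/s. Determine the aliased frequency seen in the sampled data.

ω = 54800π rad/s → f = ω/(2π) = 27400 Hz = 27.4 kHz.
27.4 kHz > fs/2 = 24.9 kHz, folds to fs − 27.4 kHz = 22.4 kHz.

22.4 kHz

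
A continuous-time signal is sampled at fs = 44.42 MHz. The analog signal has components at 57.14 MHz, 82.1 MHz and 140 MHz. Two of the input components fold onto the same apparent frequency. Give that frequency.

6.74 MHz

fs/2 = 22.21 MHz.
57.14 MHz mod fs = 12.72 MHz.
12.72 MHz ≤ fs/2 = 22.21 MHz, appears at 12.72 MHz.
82.1 MHz mod fs = 37.68 MHz.
37.68 MHz > fs/2 = 22.21 MHz, folds to fs − 37.68 MHz = 6.74 MHz.
140 MHz mod fs = 6.74 MHz.
6.74 MHz ≤ fs/2 = 22.21 MHz, appears at 6.74 MHz.
82.1 MHz and 140 MHz both map to 6.74 MHz.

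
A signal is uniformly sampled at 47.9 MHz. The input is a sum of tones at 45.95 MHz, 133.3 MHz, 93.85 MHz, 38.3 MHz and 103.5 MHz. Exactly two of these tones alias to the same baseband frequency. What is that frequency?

fs/2 = 23.95 MHz.
45.95 MHz > fs/2 = 23.95 MHz, folds to fs − 45.95 MHz = 1.95 MHz.
133.3 MHz mod fs = 37.5 MHz.
37.5 MHz > fs/2 = 23.95 MHz, folds to fs − 37.5 MHz = 10.4 MHz.
93.85 MHz mod fs = 45.95 MHz.
45.95 MHz > fs/2 = 23.95 MHz, folds to fs − 45.95 MHz = 1.95 MHz.
38.3 MHz > fs/2 = 23.95 MHz, folds to fs − 38.3 MHz = 9.6 MHz.
103.5 MHz mod fs = 7.7 MHz.
7.7 MHz ≤ fs/2 = 23.95 MHz, appears at 7.7 MHz.
45.95 MHz and 93.85 MHz both map to 1.95 MHz.

1.95 MHz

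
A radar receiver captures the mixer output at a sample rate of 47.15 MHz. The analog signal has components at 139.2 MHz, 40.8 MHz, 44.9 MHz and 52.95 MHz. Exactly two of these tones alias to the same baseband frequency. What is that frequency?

2.25 MHz

fs/2 = 23.575 MHz.
139.2 MHz mod fs = 44.9 MHz.
44.9 MHz > fs/2 = 23.575 MHz, folds to fs − 44.9 MHz = 2.25 MHz.
40.8 MHz > fs/2 = 23.575 MHz, folds to fs − 40.8 MHz = 6.35 MHz.
44.9 MHz > fs/2 = 23.575 MHz, folds to fs − 44.9 MHz = 2.25 MHz.
52.95 MHz mod fs = 5.8 MHz.
5.8 MHz ≤ fs/2 = 23.575 MHz, appears at 5.8 MHz.
44.9 MHz and 139.2 MHz both map to 2.25 MHz.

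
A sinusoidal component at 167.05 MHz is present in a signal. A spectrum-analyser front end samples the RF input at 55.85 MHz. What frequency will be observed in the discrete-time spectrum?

167.05 MHz mod fs = 55.35 MHz.
55.35 MHz > fs/2 = 27.925 MHz, folds to fs − 55.35 MHz = 0.5 MHz.

0.5 MHz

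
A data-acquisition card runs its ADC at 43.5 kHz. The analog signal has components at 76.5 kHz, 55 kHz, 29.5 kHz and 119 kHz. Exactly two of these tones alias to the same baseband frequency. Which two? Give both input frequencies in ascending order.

55 kHz, 119 kHz

fs/2 = 21.75 kHz.
76.5 kHz mod fs = 33 kHz.
33 kHz > fs/2 = 21.75 kHz, folds to fs − 33 kHz = 10.5 kHz.
55 kHz mod fs = 11.5 kHz.
11.5 kHz ≤ fs/2 = 21.75 kHz, appears at 11.5 kHz.
29.5 kHz > fs/2 = 21.75 kHz, folds to fs − 29.5 kHz = 14 kHz.
119 kHz mod fs = 32 kHz.
32 kHz > fs/2 = 21.75 kHz, folds to fs − 32 kHz = 11.5 kHz.
55 kHz and 119 kHz both map to 11.5 kHz.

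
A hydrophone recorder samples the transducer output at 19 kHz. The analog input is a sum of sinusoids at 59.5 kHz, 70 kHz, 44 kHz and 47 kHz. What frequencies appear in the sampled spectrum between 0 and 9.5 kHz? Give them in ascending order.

2.5 kHz, 6 kHz, 9 kHz

fs/2 = 9.5 kHz.
59.5 kHz mod fs = 2.5 kHz.
2.5 kHz ≤ fs/2 = 9.5 kHz, appears at 2.5 kHz.
70 kHz mod fs = 13 kHz.
13 kHz > fs/2 = 9.5 kHz, folds to fs − 13 kHz = 6 kHz.
44 kHz mod fs = 6 kHz.
6 kHz ≤ fs/2 = 9.5 kHz, appears at 6 kHz.
47 kHz mod fs = 9 kHz.
9 kHz ≤ fs/2 = 9.5 kHz, appears at 9 kHz.
Distinct values: {2.5 kHz, 6 kHz, 9 kHz}.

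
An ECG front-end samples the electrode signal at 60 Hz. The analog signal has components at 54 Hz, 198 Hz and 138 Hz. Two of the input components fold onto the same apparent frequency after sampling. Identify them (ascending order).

138 Hz, 198 Hz

fs/2 = 30 Hz.
54 Hz > fs/2 = 30 Hz, folds to fs − 54 Hz = 6 Hz.
198 Hz mod fs = 18 Hz.
18 Hz ≤ fs/2 = 30 Hz, appears at 18 Hz.
138 Hz mod fs = 18 Hz.
18 Hz ≤ fs/2 = 30 Hz, appears at 18 Hz.
138 Hz and 198 Hz both map to 18 Hz.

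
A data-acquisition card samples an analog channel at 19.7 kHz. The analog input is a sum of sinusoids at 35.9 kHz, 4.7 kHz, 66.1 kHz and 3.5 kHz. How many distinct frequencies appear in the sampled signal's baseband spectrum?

fs/2 = 9.85 kHz.
35.9 kHz mod fs = 16.2 kHz.
16.2 kHz > fs/2 = 9.85 kHz, folds to fs − 16.2 kHz = 3.5 kHz.
4.7 kHz ≤ fs/2 = 9.85 kHz, passes unchanged.
66.1 kHz mod fs = 7 kHz.
7 kHz ≤ fs/2 = 9.85 kHz, appears at 7 kHz.
3.5 kHz ≤ fs/2 = 9.85 kHz, passes unchanged.
Distinct values: {3.5 kHz, 4.7 kHz, 7 kHz} → 3.

3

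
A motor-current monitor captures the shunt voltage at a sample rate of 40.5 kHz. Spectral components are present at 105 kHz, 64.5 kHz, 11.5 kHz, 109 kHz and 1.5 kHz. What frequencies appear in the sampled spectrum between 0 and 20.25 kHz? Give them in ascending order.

fs/2 = 20.25 kHz.
105 kHz mod fs = 24 kHz.
24 kHz > fs/2 = 20.25 kHz, folds to fs − 24 kHz = 16.5 kHz.
64.5 kHz mod fs = 24 kHz.
24 kHz > fs/2 = 20.25 kHz, folds to fs − 24 kHz = 16.5 kHz.
11.5 kHz ≤ fs/2 = 20.25 kHz, passes unchanged.
109 kHz mod fs = 28 kHz.
28 kHz > fs/2 = 20.25 kHz, folds to fs − 28 kHz = 12.5 kHz.
1.5 kHz ≤ fs/2 = 20.25 kHz, passes unchanged.
Distinct values: {1.5 kHz, 11.5 kHz, 12.5 kHz, 16.5 kHz}.

1.5 kHz, 11.5 kHz, 12.5 kHz, 16.5 kHz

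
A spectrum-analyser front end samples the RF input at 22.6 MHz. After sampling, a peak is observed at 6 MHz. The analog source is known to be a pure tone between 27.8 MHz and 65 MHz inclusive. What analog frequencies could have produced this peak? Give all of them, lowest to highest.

Frequencies that alias to 6 MHz are k·fs ± 6 MHz for integer k ≥ 0.
k=0: 6 MHz.
k=1: 16.6 MHz, 28.6 MHz.
k=2: 39.2 MHz, 51.2 MHz.
k=3: 61.8 MHz, 73.8 MHz.
k=4: 84.4 MHz, 96.4 MHz.
Within [27.8 MHz, 65 MHz]: 28.6 MHz, 39.2 MHz, 51.2 MHz, 61.8 MHz.

28.6 MHz, 39.2 MHz, 51.2 MHz, 61.8 MHz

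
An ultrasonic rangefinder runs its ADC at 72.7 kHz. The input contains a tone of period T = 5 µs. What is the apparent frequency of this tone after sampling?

T = 5 µs → f = 1/T = 200 kHz.
200 kHz mod fs = 54.6 kHz.
54.6 kHz > fs/2 = 36.35 kHz, folds to fs − 54.6 kHz = 18.1 kHz.

18.1 kHz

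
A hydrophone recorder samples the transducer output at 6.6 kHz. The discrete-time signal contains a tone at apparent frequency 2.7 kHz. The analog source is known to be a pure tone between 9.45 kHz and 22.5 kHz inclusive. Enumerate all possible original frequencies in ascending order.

Frequencies that alias to 2.7 kHz are k·fs ± 2.7 kHz for integer k ≥ 0.
k=0: 2.7 kHz.
k=1: 3.9 kHz, 9.3 kHz.
k=2: 10.5 kHz, 15.9 kHz.
k=3: 17.1 kHz, 22.5 kHz.
k=4: 23.7 kHz, 29.1 kHz.
Within [9.45 kHz, 22.5 kHz]: 10.5 kHz, 15.9 kHz, 17.1 kHz, 22.5 kHz.

10.5 kHz, 15.9 kHz, 17.1 kHz, 22.5 kHz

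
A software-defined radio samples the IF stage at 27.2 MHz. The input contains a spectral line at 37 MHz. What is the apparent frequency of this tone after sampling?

9.8 MHz

37 MHz mod fs = 9.8 MHz.
9.8 MHz ≤ fs/2 = 13.6 MHz, appears at 9.8 MHz.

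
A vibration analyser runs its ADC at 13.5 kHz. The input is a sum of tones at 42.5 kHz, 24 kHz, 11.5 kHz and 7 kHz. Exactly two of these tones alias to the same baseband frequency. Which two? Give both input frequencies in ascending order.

11.5 kHz, 42.5 kHz

fs/2 = 6.75 kHz.
42.5 kHz mod fs = 2 kHz.
2 kHz ≤ fs/2 = 6.75 kHz, appears at 2 kHz.
24 kHz mod fs = 10.5 kHz.
10.5 kHz > fs/2 = 6.75 kHz, folds to fs − 10.5 kHz = 3 kHz.
11.5 kHz > fs/2 = 6.75 kHz, folds to fs − 11.5 kHz = 2 kHz.
7 kHz > fs/2 = 6.75 kHz, folds to fs − 7 kHz = 6.5 kHz.
11.5 kHz and 42.5 kHz both map to 2 kHz.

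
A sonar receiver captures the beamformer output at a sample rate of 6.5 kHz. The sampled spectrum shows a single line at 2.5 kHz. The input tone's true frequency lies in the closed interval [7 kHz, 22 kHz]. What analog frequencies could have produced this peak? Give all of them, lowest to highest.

9 kHz, 10.5 kHz, 15.5 kHz, 17 kHz, 22 kHz

Frequencies that alias to 2.5 kHz are k·fs ± 2.5 kHz for integer k ≥ 0.
k=0: 2.5 kHz.
k=1: 4 kHz, 9 kHz.
k=2: 10.5 kHz, 15.5 kHz.
k=3: 17 kHz, 22 kHz.
k=4: 23.5 kHz, 28.5 kHz.
Within [7 kHz, 22 kHz]: 9 kHz, 10.5 kHz, 15.5 kHz, 17 kHz, 22 kHz.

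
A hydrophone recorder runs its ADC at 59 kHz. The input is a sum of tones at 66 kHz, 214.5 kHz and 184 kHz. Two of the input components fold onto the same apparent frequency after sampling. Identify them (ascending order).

fs/2 = 29.5 kHz.
66 kHz mod fs = 7 kHz.
7 kHz ≤ fs/2 = 29.5 kHz, appears at 7 kHz.
214.5 kHz mod fs = 37.5 kHz.
37.5 kHz > fs/2 = 29.5 kHz, folds to fs − 37.5 kHz = 21.5 kHz.
184 kHz mod fs = 7 kHz.
7 kHz ≤ fs/2 = 29.5 kHz, appears at 7 kHz.
66 kHz and 184 kHz both map to 7 kHz.

66 kHz, 184 kHz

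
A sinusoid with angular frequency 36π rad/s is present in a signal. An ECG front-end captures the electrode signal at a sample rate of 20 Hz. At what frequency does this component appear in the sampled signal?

ω = 36π rad/s → f = ω/(2π) = 18 Hz.
18 Hz > fs/2 = 10 Hz, folds to fs − 18 Hz = 2 Hz.

2 Hz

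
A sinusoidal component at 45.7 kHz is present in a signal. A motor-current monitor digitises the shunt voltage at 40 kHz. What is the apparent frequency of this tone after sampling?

5.7 kHz

45.7 kHz mod fs = 5.7 kHz.
5.7 kHz ≤ fs/2 = 20 kHz, appears at 5.7 kHz.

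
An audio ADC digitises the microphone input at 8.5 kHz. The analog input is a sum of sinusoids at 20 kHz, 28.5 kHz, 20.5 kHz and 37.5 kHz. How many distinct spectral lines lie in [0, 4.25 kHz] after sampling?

2

fs/2 = 4.25 kHz.
20 kHz mod fs = 3 kHz.
3 kHz ≤ fs/2 = 4.25 kHz, appears at 3 kHz.
28.5 kHz mod fs = 3 kHz.
3 kHz ≤ fs/2 = 4.25 kHz, appears at 3 kHz.
20.5 kHz mod fs = 3.5 kHz.
3.5 kHz ≤ fs/2 = 4.25 kHz, appears at 3.5 kHz.
37.5 kHz mod fs = 3.5 kHz.
3.5 kHz ≤ fs/2 = 4.25 kHz, appears at 3.5 kHz.
Distinct values: {3 kHz, 3.5 kHz} → 2.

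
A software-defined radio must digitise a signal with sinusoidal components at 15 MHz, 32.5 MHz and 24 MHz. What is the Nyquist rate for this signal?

Highest-frequency component: 32.5 MHz.
Nyquist rate = 2 × 32.5 MHz = 65 MHz.

65 MHz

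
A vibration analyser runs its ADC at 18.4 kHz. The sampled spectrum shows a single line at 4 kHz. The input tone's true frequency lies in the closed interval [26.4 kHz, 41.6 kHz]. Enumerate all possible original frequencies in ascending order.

Frequencies that alias to 4 kHz are k·fs ± 4 kHz for integer k ≥ 0.
k=0: 4 kHz.
k=1: 14.4 kHz, 22.4 kHz.
k=2: 32.8 kHz, 40.8 kHz.
k=3: 51.2 kHz, 59.2 kHz.
Within [26.4 kHz, 41.6 kHz]: 32.8 kHz, 40.8 kHz.

32.8 kHz, 40.8 kHz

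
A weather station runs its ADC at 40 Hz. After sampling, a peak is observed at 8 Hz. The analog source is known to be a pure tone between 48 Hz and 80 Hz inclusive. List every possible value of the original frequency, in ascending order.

48 Hz, 72 Hz

Frequencies that alias to 8 Hz are k·fs ± 8 Hz for integer k ≥ 0.
k=0: 8 Hz.
k=1: 32 Hz, 48 Hz.
k=2: 72 Hz, 88 Hz.
k=3: 112 Hz, 128 Hz.
Within [48 Hz, 80 Hz]: 48 Hz, 72 Hz.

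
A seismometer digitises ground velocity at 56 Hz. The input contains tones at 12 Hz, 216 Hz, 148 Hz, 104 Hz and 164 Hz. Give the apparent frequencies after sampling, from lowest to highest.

fs/2 = 28 Hz.
12 Hz ≤ fs/2 = 28 Hz, passes unchanged.
216 Hz mod fs = 48 Hz.
48 Hz > fs/2 = 28 Hz, folds to fs − 48 Hz = 8 Hz.
148 Hz mod fs = 36 Hz.
36 Hz > fs/2 = 28 Hz, folds to fs − 36 Hz = 20 Hz.
104 Hz mod fs = 48 Hz.
48 Hz > fs/2 = 28 Hz, folds to fs − 48 Hz = 8 Hz.
164 Hz mod fs = 52 Hz.
52 Hz > fs/2 = 28 Hz, folds to fs − 52 Hz = 4 Hz.
Distinct values: {4 Hz, 8 Hz, 12 Hz, 20 Hz}.

4 Hz, 8 Hz, 12 Hz, 20 Hz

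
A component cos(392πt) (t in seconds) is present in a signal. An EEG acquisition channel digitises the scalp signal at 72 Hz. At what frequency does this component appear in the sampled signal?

ω = 392π rad/s → f = ω/(2π) = 196 Hz.
196 Hz mod fs = 52 Hz.
52 Hz > fs/2 = 36 Hz, folds to fs − 52 Hz = 20 Hz.

20 Hz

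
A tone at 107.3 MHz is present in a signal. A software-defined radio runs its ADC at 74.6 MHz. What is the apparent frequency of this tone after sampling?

107.3 MHz mod fs = 32.7 MHz.
32.7 MHz ≤ fs/2 = 37.3 MHz, appears at 32.7 MHz.

32.7 MHz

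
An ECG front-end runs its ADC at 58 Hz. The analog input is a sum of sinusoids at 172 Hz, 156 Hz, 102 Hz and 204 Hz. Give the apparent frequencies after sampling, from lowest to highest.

fs/2 = 29 Hz.
172 Hz mod fs = 56 Hz.
56 Hz > fs/2 = 29 Hz, folds to fs − 56 Hz = 2 Hz.
156 Hz mod fs = 40 Hz.
40 Hz > fs/2 = 29 Hz, folds to fs − 40 Hz = 18 Hz.
102 Hz mod fs = 44 Hz.
44 Hz > fs/2 = 29 Hz, folds to fs − 44 Hz = 14 Hz.
204 Hz mod fs = 30 Hz.
30 Hz > fs/2 = 29 Hz, folds to fs − 30 Hz = 28 Hz.
Distinct values: {2 Hz, 14 Hz, 18 Hz, 28 Hz}.

2 Hz, 14 Hz, 18 Hz, 28 Hz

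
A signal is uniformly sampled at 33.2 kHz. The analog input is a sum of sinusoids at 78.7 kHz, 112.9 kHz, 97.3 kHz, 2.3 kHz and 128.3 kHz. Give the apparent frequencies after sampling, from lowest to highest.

fs/2 = 16.6 kHz.
78.7 kHz mod fs = 12.3 kHz.
12.3 kHz ≤ fs/2 = 16.6 kHz, appears at 12.3 kHz.
112.9 kHz mod fs = 13.3 kHz.
13.3 kHz ≤ fs/2 = 16.6 kHz, appears at 13.3 kHz.
97.3 kHz mod fs = 30.9 kHz.
30.9 kHz > fs/2 = 16.6 kHz, folds to fs − 30.9 kHz = 2.3 kHz.
2.3 kHz ≤ fs/2 = 16.6 kHz, passes unchanged.
128.3 kHz mod fs = 28.7 kHz.
28.7 kHz > fs/2 = 16.6 kHz, folds to fs − 28.7 kHz = 4.5 kHz.
Distinct values: {2.3 kHz, 4.5 kHz, 12.3 kHz, 13.3 kHz}.

2.3 kHz, 4.5 kHz, 12.3 kHz, 13.3 kHz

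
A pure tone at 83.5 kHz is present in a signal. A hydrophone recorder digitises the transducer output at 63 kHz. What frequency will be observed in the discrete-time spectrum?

83.5 kHz mod fs = 20.5 kHz.
20.5 kHz ≤ fs/2 = 31.5 kHz, appears at 20.5 kHz.

20.5 kHz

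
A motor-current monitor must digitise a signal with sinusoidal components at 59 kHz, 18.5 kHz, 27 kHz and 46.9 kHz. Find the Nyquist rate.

118 kHz

Highest-frequency component: 59 kHz.
Nyquist rate = 2 × 59 kHz = 118 kHz.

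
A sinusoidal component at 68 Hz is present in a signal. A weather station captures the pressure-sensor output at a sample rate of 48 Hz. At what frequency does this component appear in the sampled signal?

20 Hz

68 Hz mod fs = 20 Hz.
20 Hz ≤ fs/2 = 24 Hz, appears at 20 Hz.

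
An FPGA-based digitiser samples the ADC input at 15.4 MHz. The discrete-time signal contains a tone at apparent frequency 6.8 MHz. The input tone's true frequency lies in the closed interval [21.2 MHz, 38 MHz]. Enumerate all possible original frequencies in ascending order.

Frequencies that alias to 6.8 MHz are k·fs ± 6.8 MHz for integer k ≥ 0.
k=0: 6.8 MHz.
k=1: 8.6 MHz, 22.2 MHz.
k=2: 24 MHz, 37.6 MHz.
k=3: 39.4 MHz, 53 MHz.
Within [21.2 MHz, 38 MHz]: 22.2 MHz, 24 MHz, 37.6 MHz.

22.2 MHz, 24 MHz, 37.6 MHz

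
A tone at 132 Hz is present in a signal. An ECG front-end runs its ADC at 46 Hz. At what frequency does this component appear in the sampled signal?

6 Hz

132 Hz mod fs = 40 Hz.
40 Hz > fs/2 = 23 Hz, folds to fs − 40 Hz = 6 Hz.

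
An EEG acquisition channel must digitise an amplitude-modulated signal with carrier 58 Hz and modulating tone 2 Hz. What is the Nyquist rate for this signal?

AM sidebands sit at fc ± fm = 56 Hz and 60 Hz.
Highest-frequency component: 60 Hz.
Nyquist rate = 2 × 60 Hz = 120 Hz.

120 Hz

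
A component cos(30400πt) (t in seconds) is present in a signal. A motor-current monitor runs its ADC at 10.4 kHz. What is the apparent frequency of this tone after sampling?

ω = 30400π rad/s → f = ω/(2π) = 15200 Hz = 15.2 kHz.
15.2 kHz mod fs = 4.8 kHz.
4.8 kHz ≤ fs/2 = 5.2 kHz, appears at 4.8 kHz.

4.8 kHz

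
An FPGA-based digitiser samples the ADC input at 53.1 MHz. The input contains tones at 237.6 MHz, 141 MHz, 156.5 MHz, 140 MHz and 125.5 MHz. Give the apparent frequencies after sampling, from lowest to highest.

2.8 MHz, 18.3 MHz, 19.3 MHz, 25.2 MHz

fs/2 = 26.55 MHz.
237.6 MHz mod fs = 25.2 MHz.
25.2 MHz ≤ fs/2 = 26.55 MHz, appears at 25.2 MHz.
141 MHz mod fs = 34.8 MHz.
34.8 MHz > fs/2 = 26.55 MHz, folds to fs − 34.8 MHz = 18.3 MHz.
156.5 MHz mod fs = 50.3 MHz.
50.3 MHz > fs/2 = 26.55 MHz, folds to fs − 50.3 MHz = 2.8 MHz.
140 MHz mod fs = 33.8 MHz.
33.8 MHz > fs/2 = 26.55 MHz, folds to fs − 33.8 MHz = 19.3 MHz.
125.5 MHz mod fs = 19.3 MHz.
19.3 MHz ≤ fs/2 = 26.55 MHz, appears at 19.3 MHz.
Distinct values: {2.8 MHz, 18.3 MHz, 19.3 MHz, 25.2 MHz}.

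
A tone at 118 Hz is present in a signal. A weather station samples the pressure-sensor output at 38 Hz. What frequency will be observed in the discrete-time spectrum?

4 Hz

118 Hz mod fs = 4 Hz.
4 Hz ≤ fs/2 = 19 Hz, appears at 4 Hz.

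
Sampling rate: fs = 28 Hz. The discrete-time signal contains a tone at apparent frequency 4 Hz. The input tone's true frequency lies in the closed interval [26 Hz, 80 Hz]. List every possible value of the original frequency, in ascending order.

Frequencies that alias to 4 Hz are k·fs ± 4 Hz for integer k ≥ 0.
k=0: 4 Hz.
k=1: 24 Hz, 32 Hz.
k=2: 52 Hz, 60 Hz.
k=3: 80 Hz, 88 Hz.
k=4: 108 Hz, 116 Hz.
Within [26 Hz, 80 Hz]: 32 Hz, 52 Hz, 60 Hz, 80 Hz.

32 Hz, 52 Hz, 60 Hz, 80 Hz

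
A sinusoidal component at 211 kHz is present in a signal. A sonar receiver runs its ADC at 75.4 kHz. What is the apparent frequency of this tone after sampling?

15.2 kHz

211 kHz mod fs = 60.2 kHz.
60.2 kHz > fs/2 = 37.7 kHz, folds to fs − 60.2 kHz = 15.2 kHz.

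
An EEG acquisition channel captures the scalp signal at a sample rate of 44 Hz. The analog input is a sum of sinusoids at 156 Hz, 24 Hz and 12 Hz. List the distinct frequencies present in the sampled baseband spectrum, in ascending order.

fs/2 = 22 Hz.
156 Hz mod fs = 24 Hz.
24 Hz > fs/2 = 22 Hz, folds to fs − 24 Hz = 20 Hz.
24 Hz > fs/2 = 22 Hz, folds to fs − 24 Hz = 20 Hz.
12 Hz ≤ fs/2 = 22 Hz, passes unchanged.
Distinct values: {12 Hz, 20 Hz}.

12 Hz, 20 Hz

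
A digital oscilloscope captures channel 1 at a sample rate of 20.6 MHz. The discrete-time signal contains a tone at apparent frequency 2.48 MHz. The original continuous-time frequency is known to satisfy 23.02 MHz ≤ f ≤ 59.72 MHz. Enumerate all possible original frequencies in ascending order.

Frequencies that alias to 2.48 MHz are k·fs ± 2.48 MHz for integer k ≥ 0.
k=0: 2.48 MHz.
k=1: 18.12 MHz, 23.08 MHz.
k=2: 38.72 MHz, 43.68 MHz.
k=3: 59.32 MHz, 64.28 MHz.
k=4: 79.92 MHz, 84.88 MHz.
Within [23.02 MHz, 59.72 MHz]: 23.08 MHz, 38.72 MHz, 43.68 MHz, 59.32 MHz.

23.08 MHz, 38.72 MHz, 43.68 MHz, 59.32 MHz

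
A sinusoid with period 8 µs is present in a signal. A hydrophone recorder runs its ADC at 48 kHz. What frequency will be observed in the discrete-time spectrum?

19 kHz

T = 8 µs → f = 1/T = 125 kHz.
125 kHz mod fs = 29 kHz.
29 kHz > fs/2 = 24 kHz, folds to fs − 29 kHz = 19 kHz.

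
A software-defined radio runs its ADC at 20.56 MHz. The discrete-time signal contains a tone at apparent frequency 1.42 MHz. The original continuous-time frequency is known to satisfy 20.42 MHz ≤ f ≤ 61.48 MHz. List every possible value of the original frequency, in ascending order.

21.98 MHz, 39.7 MHz, 42.54 MHz, 60.26 MHz

Frequencies that alias to 1.42 MHz are k·fs ± 1.42 MHz for integer k ≥ 0.
k=0: 1.42 MHz.
k=1: 19.14 MHz, 21.98 MHz.
k=2: 39.7 MHz, 42.54 MHz.
k=3: 60.26 MHz, 63.1 MHz.
k=4: 80.82 MHz, 83.66 MHz.
Within [20.42 MHz, 61.48 MHz]: 21.98 MHz, 39.7 MHz, 42.54 MHz, 60.26 MHz.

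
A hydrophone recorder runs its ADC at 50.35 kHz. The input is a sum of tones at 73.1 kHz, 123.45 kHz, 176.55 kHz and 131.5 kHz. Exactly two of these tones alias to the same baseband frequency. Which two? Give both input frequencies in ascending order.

73.1 kHz, 123.45 kHz

fs/2 = 25.175 kHz.
73.1 kHz mod fs = 22.75 kHz.
22.75 kHz ≤ fs/2 = 25.175 kHz, appears at 22.75 kHz.
123.45 kHz mod fs = 22.75 kHz.
22.75 kHz ≤ fs/2 = 25.175 kHz, appears at 22.75 kHz.
176.55 kHz mod fs = 25.5 kHz.
25.5 kHz > fs/2 = 25.175 kHz, folds to fs − 25.5 kHz = 24.85 kHz.
131.5 kHz mod fs = 30.8 kHz.
30.8 kHz > fs/2 = 25.175 kHz, folds to fs − 30.8 kHz = 19.55 kHz.
73.1 kHz and 123.45 kHz both map to 22.75 kHz.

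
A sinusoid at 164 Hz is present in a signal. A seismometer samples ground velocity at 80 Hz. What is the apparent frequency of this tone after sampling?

4 Hz

164 Hz mod fs = 4 Hz.
4 Hz ≤ fs/2 = 40 Hz, appears at 4 Hz.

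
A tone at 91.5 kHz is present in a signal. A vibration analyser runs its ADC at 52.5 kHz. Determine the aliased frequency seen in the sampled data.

91.5 kHz mod fs = 39 kHz.
39 kHz > fs/2 = 26.25 kHz, folds to fs − 39 kHz = 13.5 kHz.

13.5 kHz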